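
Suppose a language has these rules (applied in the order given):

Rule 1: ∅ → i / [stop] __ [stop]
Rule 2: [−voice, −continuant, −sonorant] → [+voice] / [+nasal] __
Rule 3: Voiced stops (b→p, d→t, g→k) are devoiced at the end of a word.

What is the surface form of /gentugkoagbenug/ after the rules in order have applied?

gendugikoagibenuk

Rule 1 (stop-cluster i-epenthesis): /g/ and /k/ form a stop–stop cluster, so [i] is inserted between them. /g/ and /b/ form a stop–stop cluster, so [i] is inserted between them. /gentugkoagbenug/ → gentugikoagibenug.
Rule 2 (post-nasal voicing): /t/ is a voiceless stop immediately after the nasal /n/, so it voices to [d]. /gentugikoagibenug/ → gendugikoagibenug.
Rule 3 (final devoicing): /g/ is a voiced stop in word-final position, so it devoices to [k]. /gendugikoagibenug/ → gendugikoagibenuk.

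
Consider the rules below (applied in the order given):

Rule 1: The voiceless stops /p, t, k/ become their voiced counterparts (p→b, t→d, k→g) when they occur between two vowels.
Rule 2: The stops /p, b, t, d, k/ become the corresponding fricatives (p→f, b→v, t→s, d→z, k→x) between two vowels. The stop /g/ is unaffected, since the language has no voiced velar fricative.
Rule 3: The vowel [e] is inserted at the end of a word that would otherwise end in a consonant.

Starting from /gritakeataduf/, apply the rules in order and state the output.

Rule 1 (intervocalic voicing): /t/ is a voiceless stop between vowels /i/ and /a/, so it voices to [d]. /k/ is a voiceless stop between vowels /a/ and /e/, so it voices to [g]. /t/ is a voiceless stop between vowels /a/ and /a/, so it voices to [d]. /gritakeataduf/ → gridageadaduf.
Rule 2 (intervocalic spirantization): /d/ is a stop between vowels /i/ and /a/, so it spirantizes to the fricative [z]. /d/ is a stop between vowels /a/ and /a/, so it spirantizes to the fricative [z]. /d/ is a stop between vowels /a/ and /u/, so it spirantizes to the fricative [z]. /gridageadaduf/ → grizageazazuf.
Rule 3 (final e-epenthesis): the form ends in the consonant /f/, so [e] is inserted word-finally. /grizageazazuf/ → grizageazazufe.

grizageazazufe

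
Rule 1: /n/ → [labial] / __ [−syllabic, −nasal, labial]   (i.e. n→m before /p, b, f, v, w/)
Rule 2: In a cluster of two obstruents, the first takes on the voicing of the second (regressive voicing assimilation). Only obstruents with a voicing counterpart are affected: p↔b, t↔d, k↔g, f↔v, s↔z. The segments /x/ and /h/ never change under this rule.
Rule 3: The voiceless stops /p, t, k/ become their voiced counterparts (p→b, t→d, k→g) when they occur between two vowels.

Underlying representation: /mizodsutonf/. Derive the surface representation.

mizotsudomf

Rule 1 (nasal place assimilation): /n/ precedes the labial consonant /f/, so it assimilates in place to [m]. /mizodsutonf/ → mizodsutomf.
Rule 2 (regressive voicing assimilation): /d/ precedes the voiceless obstruent /s/, so it devoices to [t] by assimilation. /mizodsutomf/ → mizotsutomf.
Rule 3 (intervocalic voicing): /t/ is a voiceless stop between vowels /u/ and /o/, so it voices to [d]. /mizotsutomf/ → mizotsudomf.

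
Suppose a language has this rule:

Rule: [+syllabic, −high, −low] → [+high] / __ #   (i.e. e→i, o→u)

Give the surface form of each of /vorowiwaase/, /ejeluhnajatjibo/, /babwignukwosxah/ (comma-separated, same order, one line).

/vorowiwaase/: /e/ is a mid vowel in word-final position, so it raises to [i]. → [vorowiwaasi].
/ejeluhnajatjibo/: /o/ is a mid vowel in word-final position, so it raises to [u]. → [ejeluhnajatjibu].
/babwignukwosxah/: the rule's environment is not met; surfaces unchanged as [babwignukwosxah].

vorowiwaasi, ejeluhnajatjibu, babwignukwosxah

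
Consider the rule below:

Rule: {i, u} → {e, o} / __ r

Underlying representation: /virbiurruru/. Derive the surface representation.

verbiorroru

/i/ is a high vowel immediately before /r/, so it lowers to [e].
/u/ is a high vowel immediately before /r/, so it lowers to [o].
/u/ is a high vowel immediately before /r/, so it lowers to [o].
The other instances of /i/, /u/ do not occur in the required environment and remain unchanged.
Surface form: [verbiorroru].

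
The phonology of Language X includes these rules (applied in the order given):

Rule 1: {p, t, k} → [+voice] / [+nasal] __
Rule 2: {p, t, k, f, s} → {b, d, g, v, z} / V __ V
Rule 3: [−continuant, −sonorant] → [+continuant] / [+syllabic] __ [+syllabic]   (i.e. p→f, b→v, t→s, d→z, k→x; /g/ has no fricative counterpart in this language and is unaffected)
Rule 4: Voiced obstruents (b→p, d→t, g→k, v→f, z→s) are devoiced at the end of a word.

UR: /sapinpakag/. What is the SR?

Rule 1 (post-nasal voicing): /p/ is a voiceless stop immediately after the nasal /n/, so it voices to [b]. /sapinpakag/ → sapinbakag.
Rule 2 (intervocalic voicing): /p/ is a voiceless obstruent between vowels /a/ and /i/, so it voices to [b]. /k/ is a voiceless obstruent between vowels /a/ and /a/, so it voices to [g]. /sapinbakag/ → sabinbagag.
Rule 3 (intervocalic spirantization): /b/ is a stop between vowels /a/ and /i/, so it spirantizes to the fricative [v]. /sabinbagag/ → savinbagag.
Rule 4 (final devoicing): /g/ is a voiced obstruent in word-final position, so it devoices to [k]. /savinbagag/ → savinbagak.

savinbagak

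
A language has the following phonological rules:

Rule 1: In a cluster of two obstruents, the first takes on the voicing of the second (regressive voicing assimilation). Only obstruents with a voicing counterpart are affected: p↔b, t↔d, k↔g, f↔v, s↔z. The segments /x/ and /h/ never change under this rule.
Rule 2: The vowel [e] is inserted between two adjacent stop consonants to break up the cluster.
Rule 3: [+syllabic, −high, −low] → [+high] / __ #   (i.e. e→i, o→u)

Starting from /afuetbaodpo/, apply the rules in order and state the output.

afuedebaotepu

Rule 1 (regressive voicing assimilation): /t/ precedes the voiced obstruent /b/, so it voices to [d] by assimilation. /d/ precedes the voiceless obstruent /p/, so it devoices to [t] by assimilation. /afuetbaodpo/ → afuedbaotpo.
Rule 2 (stop-cluster e-epenthesis): /d/ and /b/ form a stop–stop cluster, so [e] is inserted between them. /t/ and /p/ form a stop–stop cluster, so [e] is inserted between them. /afuedbaotpo/ → afuedebaotepo.
Rule 3 (final vowel raising): /o/ is a mid vowel in word-final position, so it raises to [u]. /afuedebaotepo/ → afuedebaotepu.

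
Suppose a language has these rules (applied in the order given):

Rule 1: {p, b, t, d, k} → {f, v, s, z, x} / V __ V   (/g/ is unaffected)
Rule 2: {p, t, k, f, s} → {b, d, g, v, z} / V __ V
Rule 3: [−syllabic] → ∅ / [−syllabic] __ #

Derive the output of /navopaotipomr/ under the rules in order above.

navovaozivom

Rule 1 (intervocalic spirantization): /p/ is a stop between vowels /o/ and /a/, so it spirantizes to the fricative [f]. /t/ is a stop between vowels /o/ and /i/, so it spirantizes to the fricative [s]. /p/ is a stop between vowels /i/ and /o/, so it spirantizes to the fricative [f]. /navopaotipomr/ → navofaosifomr.
Rule 2 (intervocalic voicing): /f/ is a voiceless obstruent between vowels /o/ and /a/, so it voices to [v]. /s/ is a voiceless obstruent between vowels /o/ and /i/, so it voices to [z]. /f/ is a voiceless obstruent between vowels /i/ and /o/, so it voices to [v]. /navofaosifomr/ → navovaozivomr.
Rule 3 (final cluster simplification): /r/ is the second consonant of a word-final cluster /mr/, so it deletes. /navovaozivomr/ → navovaozivom.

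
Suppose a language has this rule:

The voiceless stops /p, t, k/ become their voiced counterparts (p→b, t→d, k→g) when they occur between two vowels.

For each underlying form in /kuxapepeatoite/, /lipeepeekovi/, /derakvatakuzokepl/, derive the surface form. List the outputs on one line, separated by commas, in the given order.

kuxabebeadoide, libeebeegovi, derakvadaguzogepl

/kuxapepeatoite/: /p/ is a voiceless stop between vowels /a/ and /e/, so it voices to [b]. /p/ is a voiceless stop between vowels /e/ and /e/, so it voices to [b]. /t/ is a voiceless stop between vowels /a/ and /o/, so it voices to [d]. /t/ is a voiceless stop between vowels /i/ and /e/, so it voices to [d]. → [kuxabebeadoide].
/lipeepeekovi/: /p/ is a voiceless stop between vowels /i/ and /e/, so it voices to [b]. /p/ is a voiceless stop between vowels /e/ and /e/, so it voices to [b]. /k/ is a voiceless stop between vowels /e/ and /o/, so it voices to [g]. → [libeebeegovi].
/derakvatakuzokepl/: /t/ is a voiceless stop between vowels /a/ and /a/, so it voices to [d]. /k/ is a voiceless stop between vowels /a/ and /u/, so it voices to [g]. /k/ is a voiceless stop between vowels /o/ and /e/, so it voices to [g]. → [derakvadaguzogepl].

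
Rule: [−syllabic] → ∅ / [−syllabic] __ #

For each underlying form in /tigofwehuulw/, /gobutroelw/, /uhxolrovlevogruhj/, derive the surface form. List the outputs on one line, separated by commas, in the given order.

tigofwehuul, gobutroel, uhxolrovlevogruh

/tigofwehuulw/: /w/ is the second consonant of a word-final cluster /lw/, so it deletes. → [tigofwehuul].
/gobutroelw/: /w/ is the second consonant of a word-final cluster /lw/, so it deletes. → [gobutroel].
/uhxolrovlevogruhj/: /j/ is the second consonant of a word-final cluster /hj/, so it deletes. → [uhxolrovlevogruh].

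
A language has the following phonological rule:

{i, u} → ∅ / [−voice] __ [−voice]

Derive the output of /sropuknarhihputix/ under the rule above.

sropknarhhptx

/u/ is a high vowel flanked by voiceless consonants /p/ and /k/, so it deletes.
/i/ is a high vowel flanked by voiceless consonants /h/ and /h/, so it deletes.
/u/ is a high vowel flanked by voiceless consonants /p/ and /t/, so it deletes.
/i/ is a high vowel flanked by voiceless consonants /t/ and /x/, so it deletes.
Surface form: [sropknarhhptx].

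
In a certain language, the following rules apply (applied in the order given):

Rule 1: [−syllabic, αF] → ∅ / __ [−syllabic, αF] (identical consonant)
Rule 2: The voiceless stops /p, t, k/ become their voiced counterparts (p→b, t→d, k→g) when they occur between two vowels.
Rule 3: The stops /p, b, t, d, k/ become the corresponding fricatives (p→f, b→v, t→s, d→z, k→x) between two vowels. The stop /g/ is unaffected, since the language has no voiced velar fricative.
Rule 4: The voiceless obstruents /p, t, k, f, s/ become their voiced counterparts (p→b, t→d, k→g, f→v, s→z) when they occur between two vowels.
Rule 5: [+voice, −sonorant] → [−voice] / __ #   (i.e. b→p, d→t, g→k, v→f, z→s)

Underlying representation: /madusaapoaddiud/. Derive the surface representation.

mazuzaavoaziut

Rule 1 (degemination): /dd/ is a geminate; the first /d/ deletes. /madusaapoaddiud/ → madusaapoadiud.
Rule 2 (intervocalic voicing): /p/ is a voiceless stop between vowels /a/ and /o/, so it voices to [b]. /madusaapoadiud/ → madusaaboadiud.
Rule 3 (intervocalic spirantization): /d/ is a stop between vowels /a/ and /u/, so it spirantizes to the fricative [z]. /b/ is a stop between vowels /a/ and /o/, so it spirantizes to the fricative [v]. /d/ is a stop between vowels /a/ and /i/, so it spirantizes to the fricative [z]. /madusaaboadiud/ → mazusaavoaziud.
Rule 4 (intervocalic voicing): /s/ is a voiceless obstruent between vowels /u/ and /a/, so it voices to [z]. /mazusaavoaziud/ → mazuzaavoaziud.
Rule 5 (final devoicing): /d/ is a voiced obstruent in word-final position, so it devoices to [t]. /mazuzaavoaziud/ → mazuzaavoaziut.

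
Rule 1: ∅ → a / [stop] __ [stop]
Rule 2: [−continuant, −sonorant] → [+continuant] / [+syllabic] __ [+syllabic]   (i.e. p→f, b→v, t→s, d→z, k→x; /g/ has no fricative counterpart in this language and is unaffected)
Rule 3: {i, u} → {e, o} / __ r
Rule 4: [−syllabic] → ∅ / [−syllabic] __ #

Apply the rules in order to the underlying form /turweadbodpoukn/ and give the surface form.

torweazavozafouk

Rule 1 (stop-cluster a-epenthesis): /d/ and /b/ form a stop–stop cluster, so [a] is inserted between them. /d/ and /p/ form a stop–stop cluster, so [a] is inserted between them. /turweadbodpoukn/ → turweadabodapoukn.
Rule 2 (intervocalic spirantization): /d/ is a stop between vowels /a/ and /a/, so it spirantizes to the fricative [z]. /b/ is a stop between vowels /a/ and /o/, so it spirantizes to the fricative [v]. /d/ is a stop between vowels /o/ and /a/, so it spirantizes to the fricative [z]. /p/ is a stop between vowels /a/ and /o/, so it spirantizes to the fricative [f]. /turweadabodapoukn/ → turweazavozafoukn.
Rule 3 (pre-rhotic lowering): /u/ is a high vowel immediately before /r/, so it lowers to [o]. /turweazavozafoukn/ → torweazavozafoukn.
Rule 4 (final cluster simplification): /n/ is the second consonant of a word-final cluster /kn/, so it deletes. /torweazavozafoukn/ → torweazavozafouk.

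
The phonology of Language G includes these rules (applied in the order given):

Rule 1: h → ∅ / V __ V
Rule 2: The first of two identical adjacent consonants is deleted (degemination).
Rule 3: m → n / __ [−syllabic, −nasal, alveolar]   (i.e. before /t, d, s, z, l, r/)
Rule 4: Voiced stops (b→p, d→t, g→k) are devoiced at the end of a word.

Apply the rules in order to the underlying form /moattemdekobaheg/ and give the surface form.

moatendekobaek

Rule 1 (intervocalic h-deletion): /h/ occurs between vowels /a/ and /e/, so it deletes. /moattemdekobaheg/ → moattemdekobaeg.
Rule 2 (degemination): /tt/ is a geminate; the first /t/ deletes. /moattemdekobaeg/ → moatemdekobaeg.
Rule 3 (nasal place assimilation): /m/ precedes the alveolar consonant /d/, so it assimilates in place to [n]. /moatemdekobaeg/ → moatendekobaeg.
Rule 4 (final devoicing): /g/ is a voiced stop in word-final position, so it devoices to [k]. /moatendekobaeg/ → moatendekobaek.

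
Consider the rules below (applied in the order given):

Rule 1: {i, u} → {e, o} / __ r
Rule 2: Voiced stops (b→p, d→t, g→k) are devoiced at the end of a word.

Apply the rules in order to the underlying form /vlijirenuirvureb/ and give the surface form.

Rule 1 (pre-rhotic lowering): /i/ is a high vowel immediately before /r/, so it lowers to [e]. /i/ is a high vowel immediately before /r/, so it lowers to [e]. /u/ is a high vowel immediately before /r/, so it lowers to [o]. /vlijirenuirvureb/ → vlijerenuervoreb.
Rule 2 (final devoicing): /b/ is a voiced stop in word-final position, so it devoices to [p]. /vlijerenuervoreb/ → vlijerenuervorep.

vlijerenuervorep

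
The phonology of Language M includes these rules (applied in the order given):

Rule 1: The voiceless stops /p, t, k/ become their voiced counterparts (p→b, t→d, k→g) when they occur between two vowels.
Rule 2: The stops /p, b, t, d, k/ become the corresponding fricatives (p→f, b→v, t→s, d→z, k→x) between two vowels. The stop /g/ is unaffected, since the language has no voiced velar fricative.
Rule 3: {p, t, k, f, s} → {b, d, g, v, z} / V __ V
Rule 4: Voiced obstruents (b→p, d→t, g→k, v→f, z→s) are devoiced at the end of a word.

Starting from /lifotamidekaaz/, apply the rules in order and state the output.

livozamizegaas

Rule 1 (intervocalic voicing): /t/ is a voiceless stop between vowels /o/ and /a/, so it voices to [d]. /k/ is a voiceless stop between vowels /e/ and /a/, so it voices to [g]. /lifotamidekaaz/ → lifodamidegaaz.
Rule 2 (intervocalic spirantization): /d/ is a stop between vowels /o/ and /a/, so it spirantizes to the fricative [z]. /d/ is a stop between vowels /i/ and /e/, so it spirantizes to the fricative [z]. /lifodamidegaaz/ → lifozamizegaaz.
Rule 3 (intervocalic voicing): /f/ is a voiceless obstruent between vowels /i/ and /o/, so it voices to [v]. /lifozamizegaaz/ → livozamizegaaz.
Rule 4 (final devoicing): /z/ is a voiced obstruent in word-final position, so it devoices to [s]. /livozamizegaaz/ → livozamizegaas.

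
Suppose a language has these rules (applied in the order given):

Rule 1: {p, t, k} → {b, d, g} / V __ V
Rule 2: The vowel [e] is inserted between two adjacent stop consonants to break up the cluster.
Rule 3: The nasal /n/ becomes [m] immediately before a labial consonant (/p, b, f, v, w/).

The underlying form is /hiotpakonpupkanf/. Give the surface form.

Rule 1 (intervocalic voicing): /k/ is a voiceless stop between vowels /a/ and /o/, so it voices to [g]. /hiotpakonpupkanf/ → hiotpagonpupkanf.
Rule 2 (stop-cluster e-epenthesis): /t/ and /p/ form a stop–stop cluster, so [e] is inserted between them. /p/ and /k/ form a stop–stop cluster, so [e] is inserted between them. /hiotpagonpupkanf/ → hiotepagonpupekanf.
Rule 3 (nasal place assimilation): /n/ precedes the labial consonant /p/, so it assimilates in place to [m]. /n/ precedes the labial consonant /f/, so it assimilates in place to [m]. /hiotepagonpupekanf/ → hiotepagompupekamf.

hiotepagompupekamf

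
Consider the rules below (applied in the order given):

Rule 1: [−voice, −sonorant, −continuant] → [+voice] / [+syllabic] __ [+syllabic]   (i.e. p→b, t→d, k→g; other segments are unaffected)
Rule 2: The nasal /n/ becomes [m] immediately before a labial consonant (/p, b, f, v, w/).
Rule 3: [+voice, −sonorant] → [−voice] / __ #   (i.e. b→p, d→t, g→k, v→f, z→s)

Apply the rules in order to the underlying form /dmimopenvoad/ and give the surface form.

Rule 1 (intervocalic voicing): /p/ is a voiceless stop between vowels /o/ and /e/, so it voices to [b]. /dmimopenvoad/ → dmimobenvoad.
Rule 2 (nasal place assimilation): /n/ precedes the labial consonant /v/, so it assimilates in place to [m]. /dmimobenvoad/ → dmimobemvoad.
Rule 3 (final devoicing): /d/ is a voiced obstruent in word-final position, so it devoices to [t]. /dmimobemvoad/ → dmimobemvoat.

dmimobemvoat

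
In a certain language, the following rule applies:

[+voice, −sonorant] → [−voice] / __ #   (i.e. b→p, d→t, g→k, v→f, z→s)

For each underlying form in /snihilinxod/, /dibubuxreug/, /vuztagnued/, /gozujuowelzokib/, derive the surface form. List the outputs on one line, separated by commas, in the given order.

snihilinxot, dibubuxreuk, vuztagnuet, gozujuowelzokip

/snihilinxod/: /d/ is a voiced obstruent in word-final position, so it devoices to [t]. → [snihilinxot].
/dibubuxreug/: /g/ is a voiced obstruent in word-final position, so it devoices to [k]. → [dibubuxreuk].
/vuztagnued/: /d/ is a voiced obstruent in word-final position, so it devoices to [t]. → [vuztagnuet].
/gozujuowelzokib/: /b/ is a voiced obstruent in word-final position, so it devoices to [p]. → [gozujuowelzokip].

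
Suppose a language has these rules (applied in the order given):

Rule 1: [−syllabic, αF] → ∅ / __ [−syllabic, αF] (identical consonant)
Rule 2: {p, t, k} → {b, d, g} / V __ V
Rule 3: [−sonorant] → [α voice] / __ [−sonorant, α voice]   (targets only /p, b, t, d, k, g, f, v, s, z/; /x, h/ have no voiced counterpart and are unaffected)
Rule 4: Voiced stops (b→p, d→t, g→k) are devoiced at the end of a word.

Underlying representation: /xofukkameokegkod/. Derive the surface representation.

xofugameogekkot

Rule 1 (degemination): /kk/ is a geminate; the first /k/ deletes. /xofukkameokegkod/ → xofukameokegkod.
Rule 2 (intervocalic voicing): /k/ is a voiceless stop between vowels /u/ and /a/, so it voices to [g]. /k/ is a voiceless stop between vowels /o/ and /e/, so it voices to [g]. /xofukameokegkod/ → xofugameogegkod.
Rule 3 (regressive voicing assimilation): /g/ precedes the voiceless obstruent /k/, so it devoices to [k] by assimilation. /xofugameogegkod/ → xofugameogekkod.
Rule 4 (final devoicing): /d/ is a voiced stop in word-final position, so it devoices to [t]. /xofugameogekkod/ → xofugameogekkot.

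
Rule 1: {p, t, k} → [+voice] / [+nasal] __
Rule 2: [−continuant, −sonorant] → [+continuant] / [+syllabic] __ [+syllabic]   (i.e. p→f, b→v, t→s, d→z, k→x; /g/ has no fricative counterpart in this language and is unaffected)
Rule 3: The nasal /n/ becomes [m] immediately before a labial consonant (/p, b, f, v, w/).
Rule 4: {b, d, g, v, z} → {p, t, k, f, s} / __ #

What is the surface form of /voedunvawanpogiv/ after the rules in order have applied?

voezumvawambogif

Rule 1 (post-nasal voicing): /p/ is a voiceless stop immediately after the nasal /n/, so it voices to [b]. /voedunvawanpogiv/ → voedunvawanbogiv.
Rule 2 (intervocalic spirantization): /d/ is a stop between vowels /e/ and /u/, so it spirantizes to the fricative [z]. /voedunvawanbogiv/ → voezunvawanbogiv.
Rule 3 (nasal place assimilation): /n/ precedes the labial consonant /v/, so it assimilates in place to [m]. /n/ precedes the labial consonant /b/, so it assimilates in place to [m]. /voezunvawanbogiv/ → voezumvawambogiv.
Rule 4 (final devoicing): /v/ is a voiced obstruent in word-final position, so it devoices to [f]. /voezumvawambogiv/ → voezumvawambogif.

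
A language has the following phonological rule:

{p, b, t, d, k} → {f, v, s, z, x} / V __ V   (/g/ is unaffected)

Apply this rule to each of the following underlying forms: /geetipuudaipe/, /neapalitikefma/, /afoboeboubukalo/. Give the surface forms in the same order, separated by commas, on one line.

geesifuuzaife, neafalisixefma, afovoevouvuxalo

/geetipuudaipe/: /t/ is a stop between vowels /e/ and /i/, so it spirantizes to the fricative [s]. /p/ is a stop between vowels /i/ and /u/, so it spirantizes to the fricative [f]. /d/ is a stop between vowels /u/ and /a/, so it spirantizes to the fricative [z]. /p/ is a stop between vowels /i/ and /e/, so it spirantizes to the fricative [f]. → [geesifuuzaife].
/neapalitikefma/: /p/ is a stop between vowels /a/ and /a/, so it spirantizes to the fricative [f]. /t/ is a stop between vowels /i/ and /i/, so it spirantizes to the fricative [s]. /k/ is a stop between vowels /i/ and /e/, so it spirantizes to the fricative [x]. → [neafalisixefma].
/afoboeboubukalo/: /b/ is a stop between vowels /o/ and /o/, so it spirantizes to the fricative [v]. /b/ is a stop between vowels /e/ and /o/, so it spirantizes to the fricative [v]. /b/ is a stop between vowels /u/ and /u/, so it spirantizes to the fricative [v]. /k/ is a stop between vowels /u/ and /a/, so it spirantizes to the fricative [x]. → [afovoevouvuxalo].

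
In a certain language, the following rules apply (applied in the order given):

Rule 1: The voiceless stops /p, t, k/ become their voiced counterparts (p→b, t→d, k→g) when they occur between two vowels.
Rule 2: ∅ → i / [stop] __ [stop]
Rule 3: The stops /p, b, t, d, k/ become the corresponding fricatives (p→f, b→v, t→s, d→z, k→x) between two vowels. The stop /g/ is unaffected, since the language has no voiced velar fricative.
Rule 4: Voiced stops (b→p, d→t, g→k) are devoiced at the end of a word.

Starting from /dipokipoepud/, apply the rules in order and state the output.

divogivoevut

Rule 1 (intervocalic voicing): /p/ is a voiceless stop between vowels /i/ and /o/, so it voices to [b]. /k/ is a voiceless stop between vowels /o/ and /i/, so it voices to [g]. /p/ is a voiceless stop between vowels /i/ and /o/, so it voices to [b]. /p/ is a voiceless stop between vowels /e/ and /u/, so it voices to [b]. /dipokipoepud/ → dibogiboebud.
Rule 2 (stop-cluster i-epenthesis): no segment meets the environment; /dibogiboebud/ is unchanged.
Rule 3 (intervocalic spirantization): /b/ is a stop between vowels /i/ and /o/, so it spirantizes to the fricative [v]. /b/ is a stop between vowels /i/ and /o/, so it spirantizes to the fricative [v]. /b/ is a stop between vowels /e/ and /u/, so it spirantizes to the fricative [v]. /dibogiboebud/ → divogivoevud.
Rule 4 (final devoicing): /d/ is a voiced stop in word-final position, so it devoices to [t]. /divogivoevud/ → divogivoevut.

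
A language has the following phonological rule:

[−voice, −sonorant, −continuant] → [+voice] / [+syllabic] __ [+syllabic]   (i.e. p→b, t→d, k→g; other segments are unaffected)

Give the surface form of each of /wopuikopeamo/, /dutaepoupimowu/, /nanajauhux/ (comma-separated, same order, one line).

wobuigobeamo, dudaeboubimowu, nanajauhux

/wopuikopeamo/: /p/ is a voiceless stop between vowels /o/ and /u/, so it voices to [b]. /k/ is a voiceless stop between vowels /i/ and /o/, so it voices to [g]. /p/ is a voiceless stop between vowels /o/ and /e/, so it voices to [b]. → [wobuigobeamo].
/dutaepoupimowu/: /t/ is a voiceless stop between vowels /u/ and /a/, so it voices to [d]. /p/ is a voiceless stop between vowels /e/ and /o/, so it voices to [b]. /p/ is a voiceless stop between vowels /u/ and /i/, so it voices to [b]. → [dudaeboubimowu].
/nanajauhux/: the rule's environment is not met; surfaces unchanged as [nanajauhux].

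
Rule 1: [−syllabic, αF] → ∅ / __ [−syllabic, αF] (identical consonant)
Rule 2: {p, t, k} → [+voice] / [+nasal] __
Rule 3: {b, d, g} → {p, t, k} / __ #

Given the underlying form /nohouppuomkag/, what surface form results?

Rule 1 (degemination): /pp/ is a geminate; the first /p/ deletes. /nohouppuomkag/ → nohoupuomkag.
Rule 2 (post-nasal voicing): /k/ is a voiceless stop immediately after the nasal /m/, so it voices to [g]. /nohoupuomkag/ → nohoupuomgag.
Rule 3 (final devoicing): /g/ is a voiced stop in word-final position, so it devoices to [k]. /nohoupuomgag/ → nohoupuomgak.

nohoupuomgak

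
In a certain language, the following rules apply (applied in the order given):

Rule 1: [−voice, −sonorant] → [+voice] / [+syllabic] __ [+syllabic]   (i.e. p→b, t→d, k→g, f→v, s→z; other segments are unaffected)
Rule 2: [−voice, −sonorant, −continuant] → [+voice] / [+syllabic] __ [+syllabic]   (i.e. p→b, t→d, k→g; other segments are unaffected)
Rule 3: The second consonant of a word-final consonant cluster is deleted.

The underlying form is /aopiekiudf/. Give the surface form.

aobiegiud

Rule 1 (intervocalic voicing): /p/ is a voiceless obstruent between vowels /o/ and /i/, so it voices to [b]. /k/ is a voiceless obstruent between vowels /e/ and /i/, so it voices to [g]. /aopiekiudf/ → aobiegiudf.
Rule 2 (intervocalic voicing): no segment meets the environment; /aobiegiudf/ is unchanged.
Rule 3 (final cluster simplification): /f/ is the second consonant of a word-final cluster /df/, so it deletes. /aobiegiudf/ → aobiegiud.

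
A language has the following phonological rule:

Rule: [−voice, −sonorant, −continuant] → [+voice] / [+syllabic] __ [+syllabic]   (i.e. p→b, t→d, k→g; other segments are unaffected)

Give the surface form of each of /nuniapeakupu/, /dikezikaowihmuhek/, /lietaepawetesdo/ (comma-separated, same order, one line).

nuniabeagubu, digezigaowihmuhek, liedaebawedesdo

/nuniapeakupu/: /p/ is a voiceless stop between vowels /a/ and /e/, so it voices to [b]. /k/ is a voiceless stop between vowels /a/ and /u/, so it voices to [g]. /p/ is a voiceless stop between vowels /u/ and /u/, so it voices to [b]. → [nuniabeagubu].
/dikezikaowihmuhek/: /k/ is a voiceless stop between vowels /i/ and /e/, so it voices to [g]. /k/ is a voiceless stop between vowels /i/ and /a/, so it voices to [g]. → [digezigaowihmuhek].
/lietaepawetesdo/: /t/ is a voiceless stop between vowels /e/ and /a/, so it voices to [d]. /p/ is a voiceless stop between vowels /e/ and /a/, so it voices to [b]. /t/ is a voiceless stop between vowels /e/ and /e/, so it voices to [d]. → [liedaebawedesdo].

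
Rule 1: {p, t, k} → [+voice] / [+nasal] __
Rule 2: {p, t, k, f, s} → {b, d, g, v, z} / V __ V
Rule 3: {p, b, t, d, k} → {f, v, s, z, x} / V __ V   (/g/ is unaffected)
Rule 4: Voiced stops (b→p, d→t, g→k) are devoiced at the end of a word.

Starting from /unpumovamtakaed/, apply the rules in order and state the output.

Rule 1 (post-nasal voicing): /p/ is a voiceless stop immediately after the nasal /n/, so it voices to [b]. /t/ is a voiceless stop immediately after the nasal /m/, so it voices to [d]. /unpumovamtakaed/ → unbumovamdakaed.
Rule 2 (intervocalic voicing): /k/ is a voiceless obstruent between vowels /a/ and /a/, so it voices to [g]. /unbumovamdakaed/ → unbumovamdagaed.
Rule 3 (intervocalic spirantization): no segment meets the environment; /unbumovamdagaed/ is unchanged.
Rule 4 (final devoicing): /d/ is a voiced stop in word-final position, so it devoices to [t]. /unbumovamdagaed/ → unbumovamdagaet.

unbumovamdagaet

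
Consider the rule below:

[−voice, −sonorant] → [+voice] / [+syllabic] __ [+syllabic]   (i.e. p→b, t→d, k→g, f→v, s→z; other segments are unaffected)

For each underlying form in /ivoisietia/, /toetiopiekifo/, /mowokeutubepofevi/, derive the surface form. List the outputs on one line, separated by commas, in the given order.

/ivoisietia/: /s/ is a voiceless obstruent between vowels /i/ and /i/, so it voices to [z]. /t/ is a voiceless obstruent between vowels /e/ and /i/, so it voices to [d]. → [ivoiziedia].
/toetiopiekifo/: /t/ is a voiceless obstruent between vowels /e/ and /i/, so it voices to [d]. /p/ is a voiceless obstruent between vowels /o/ and /i/, so it voices to [b]. /k/ is a voiceless obstruent between vowels /e/ and /i/, so it voices to [g]. /f/ is a voiceless obstruent between vowels /i/ and /o/, so it voices to [v]. → [toediobiegivo].
/mowokeutubepofevi/: /k/ is a voiceless obstruent between vowels /o/ and /e/, so it voices to [g]. /t/ is a voiceless obstruent between vowels /u/ and /u/, so it voices to [d]. /p/ is a voiceless obstruent between vowels /e/ and /o/, so it voices to [b]. /f/ is a voiceless obstruent between vowels /o/ and /e/, so it voices to [v]. → [mowogeudubebovevi].

ivoiziedia, toediobiegivo, mowogeudubebovevi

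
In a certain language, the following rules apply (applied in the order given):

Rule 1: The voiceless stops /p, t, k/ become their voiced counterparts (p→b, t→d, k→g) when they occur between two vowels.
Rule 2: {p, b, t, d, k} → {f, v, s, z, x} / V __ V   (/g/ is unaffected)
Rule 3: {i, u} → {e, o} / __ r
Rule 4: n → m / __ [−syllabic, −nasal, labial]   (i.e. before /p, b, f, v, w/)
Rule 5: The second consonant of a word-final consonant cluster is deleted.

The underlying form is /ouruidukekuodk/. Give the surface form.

ooruizugeguod

Rule 1 (intervocalic voicing): /k/ is a voiceless stop between vowels /u/ and /e/, so it voices to [g]. /k/ is a voiceless stop between vowels /e/ and /u/, so it voices to [g]. /ouruidukekuodk/ → ouruidugeguodk.
Rule 2 (intervocalic spirantization): /d/ is a stop between vowels /i/ and /u/, so it spirantizes to the fricative [z]. /ouruidugeguodk/ → ouruizugeguodk.
Rule 3 (pre-rhotic lowering): /u/ is a high vowel immediately before /r/, so it lowers to [o]. /ouruizugeguodk/ → ooruizugeguodk.
Rule 4 (nasal place assimilation): no segment meets the environment; /ooruizugeguodk/ is unchanged.
Rule 5 (final cluster simplification): /k/ is the second consonant of a word-final cluster /dk/, so it deletes. /ooruizugeguodk/ → ooruizugeguod.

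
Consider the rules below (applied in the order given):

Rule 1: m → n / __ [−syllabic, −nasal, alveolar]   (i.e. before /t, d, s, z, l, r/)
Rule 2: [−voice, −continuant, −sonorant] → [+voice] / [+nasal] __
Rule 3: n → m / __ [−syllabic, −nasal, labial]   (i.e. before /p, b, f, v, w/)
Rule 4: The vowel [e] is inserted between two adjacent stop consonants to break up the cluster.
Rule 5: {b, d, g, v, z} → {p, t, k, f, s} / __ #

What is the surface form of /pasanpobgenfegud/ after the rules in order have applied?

Rule 1 (nasal place assimilation): no segment meets the environment; /pasanpobgenfegud/ is unchanged.
Rule 2 (post-nasal voicing): /p/ is a voiceless stop immediately after the nasal /n/, so it voices to [b]. /pasanpobgenfegud/ → pasanbobgenfegud.
Rule 3 (nasal place assimilation): /n/ precedes the labial consonant /b/, so it assimilates in place to [m]. /n/ precedes the labial consonant /f/, so it assimilates in place to [m]. /pasanbobgenfegud/ → pasambobgemfegud.
Rule 4 (stop-cluster e-epenthesis): /b/ and /g/ form a stop–stop cluster, so [e] is inserted between them. /pasambobgemfegud/ → pasambobegemfegud.
Rule 5 (final devoicing): /d/ is a voiced obstruent in word-final position, so it devoices to [t]. /pasambobegemfegud/ → pasambobegemfegut.

pasambobegemfegut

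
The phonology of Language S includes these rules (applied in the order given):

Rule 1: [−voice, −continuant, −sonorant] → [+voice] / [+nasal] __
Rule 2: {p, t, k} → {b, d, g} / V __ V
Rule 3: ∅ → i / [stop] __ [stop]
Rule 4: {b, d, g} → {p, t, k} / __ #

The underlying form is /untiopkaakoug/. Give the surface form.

undiopikaagouk

Rule 1 (post-nasal voicing): /t/ is a voiceless stop immediately after the nasal /n/, so it voices to [d]. /untiopkaakoug/ → undiopkaakoug.
Rule 2 (intervocalic voicing): /k/ is a voiceless stop between vowels /a/ and /o/, so it voices to [g]. /undiopkaakoug/ → undiopkaagoug.
Rule 3 (stop-cluster i-epenthesis): /p/ and /k/ form a stop–stop cluster, so [i] is inserted between them. /undiopkaagoug/ → undiopikaagoug.
Rule 4 (final devoicing): /g/ is a voiced stop in word-final position, so it devoices to [k]. /undiopikaagoug/ → undiopikaagouk.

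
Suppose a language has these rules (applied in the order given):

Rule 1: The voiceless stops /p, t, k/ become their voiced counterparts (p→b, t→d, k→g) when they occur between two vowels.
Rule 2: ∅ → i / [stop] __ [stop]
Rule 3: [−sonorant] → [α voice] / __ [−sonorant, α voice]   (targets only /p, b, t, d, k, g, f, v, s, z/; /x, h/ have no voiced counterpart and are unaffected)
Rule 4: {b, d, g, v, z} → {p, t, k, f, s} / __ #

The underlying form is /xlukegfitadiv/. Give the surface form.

Rule 1 (intervocalic voicing): /k/ is a voiceless stop between vowels /u/ and /e/, so it voices to [g]. /t/ is a voiceless stop between vowels /i/ and /a/, so it voices to [d]. /xlukegfitadiv/ → xlugegfidadiv.
Rule 2 (stop-cluster i-epenthesis): no segment meets the environment; /xlugegfidadiv/ is unchanged.
Rule 3 (regressive voicing assimilation): /g/ precedes the voiceless obstruent /f/, so it devoices to [k] by assimilation. /xlugegfidadiv/ → xlugekfidadiv.
Rule 4 (final devoicing): /v/ is a voiced obstruent in word-final position, so it devoices to [f]. /xlugekfidadiv/ → xlugekfidadif.

xlugekfidadif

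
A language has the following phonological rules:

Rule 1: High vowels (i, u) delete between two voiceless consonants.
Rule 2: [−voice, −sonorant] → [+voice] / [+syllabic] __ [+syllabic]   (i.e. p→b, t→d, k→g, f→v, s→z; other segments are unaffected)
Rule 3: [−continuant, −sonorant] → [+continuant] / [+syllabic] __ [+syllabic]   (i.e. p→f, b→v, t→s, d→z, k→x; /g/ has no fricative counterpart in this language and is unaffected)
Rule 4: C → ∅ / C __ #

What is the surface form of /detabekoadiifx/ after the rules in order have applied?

dezavegoaziif

Rule 1 (high vowel syncope): no segment meets the environment; /detabekoadiifx/ is unchanged.
Rule 2 (intervocalic voicing): /t/ is a voiceless obstruent between vowels /e/ and /a/, so it voices to [d]. /k/ is a voiceless obstruent between vowels /e/ and /o/, so it voices to [g]. /detabekoadiifx/ → dedabegoadiifx.
Rule 3 (intervocalic spirantization): /d/ is a stop between vowels /e/ and /a/, so it spirantizes to the fricative [z]. /b/ is a stop between vowels /a/ and /e/, so it spirantizes to the fricative [v]. /d/ is a stop between vowels /a/ and /i/, so it spirantizes to the fricative [z]. /dedabegoadiifx/ → dezavegoaziifx.
Rule 4 (final cluster simplification): /x/ is the second consonant of a word-final cluster /fx/, so it deletes. /dezavegoaziifx/ → dezavegoaziif.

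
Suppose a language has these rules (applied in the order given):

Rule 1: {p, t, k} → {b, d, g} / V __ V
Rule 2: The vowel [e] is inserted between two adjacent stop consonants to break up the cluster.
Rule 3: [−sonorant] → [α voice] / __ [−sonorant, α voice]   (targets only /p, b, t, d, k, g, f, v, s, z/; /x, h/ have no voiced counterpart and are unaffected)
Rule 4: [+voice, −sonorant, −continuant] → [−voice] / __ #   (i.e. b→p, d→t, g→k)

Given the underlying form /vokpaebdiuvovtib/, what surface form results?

Rule 1 (intervocalic voicing): no segment meets the environment; /vokpaebdiuvovtib/ is unchanged.
Rule 2 (stop-cluster e-epenthesis): /k/ and /p/ form a stop–stop cluster, so [e] is inserted between them. /b/ and /d/ form a stop–stop cluster, so [e] is inserted between them. /vokpaebdiuvovtib/ → vokepaebediuvovtib.
Rule 3 (regressive voicing assimilation): /v/ precedes the voiceless obstruent /t/, so it devoices to [f] by assimilation. /vokepaebediuvovtib/ → vokepaebediuvoftib.
Rule 4 (final devoicing): /b/ is a voiced stop in word-final position, so it devoices to [p]. /vokepaebediuvoftib/ → vokepaebediuvoftip.

vokepaebediuvoftip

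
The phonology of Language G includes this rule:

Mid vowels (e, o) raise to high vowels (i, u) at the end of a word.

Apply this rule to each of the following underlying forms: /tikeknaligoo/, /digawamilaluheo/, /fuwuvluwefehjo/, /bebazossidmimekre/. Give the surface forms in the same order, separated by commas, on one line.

/tikeknaligoo/: /o/ is a mid vowel in word-final position, so it raises to [u]. → [tikeknaligou].
/digawamilaluheo/: /o/ is a mid vowel in word-final position, so it raises to [u]. → [digawamilaluheu].
/fuwuvluwefehjo/: /o/ is a mid vowel in word-final position, so it raises to [u]. → [fuwuvluwefehju].
/bebazossidmimekre/: /e/ is a mid vowel in word-final position, so it raises to [i]. → [bebazossidmimekri].

tikeknaligou, digawamilaluheu, fuwuvluwefehju, bebazossidmimekri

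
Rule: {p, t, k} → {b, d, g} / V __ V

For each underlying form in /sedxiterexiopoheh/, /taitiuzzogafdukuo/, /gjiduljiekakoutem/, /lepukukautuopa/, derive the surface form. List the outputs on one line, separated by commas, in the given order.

sedxiderexioboheh, taidiuzzogafduguo, gjiduljiegagoudem, lebugugauduoba

/sedxiterexiopoheh/: /t/ is a voiceless stop between vowels /i/ and /e/, so it voices to [d]. /p/ is a voiceless stop between vowels /o/ and /o/, so it voices to [b]. → [sedxiderexioboheh].
/taitiuzzogafdukuo/: /t/ is a voiceless stop between vowels /i/ and /i/, so it voices to [d]. /k/ is a voiceless stop between vowels /u/ and /u/, so it voices to [g]. → [taidiuzzogafduguo].
/gjiduljiekakoutem/: /k/ is a voiceless stop between vowels /e/ and /a/, so it voices to [g]. /k/ is a voiceless stop between vowels /a/ and /o/, so it voices to [g]. /t/ is a voiceless stop between vowels /u/ and /e/, so it voices to [d]. → [gjiduljiegagoudem].
/lepukukautuopa/: /p/ is a voiceless stop between vowels /e/ and /u/, so it voices to [b]. /k/ is a voiceless stop between vowels /u/ and /u/, so it voices to [g]. /k/ is a voiceless stop between vowels /u/ and /a/, so it voices to [g]. /t/ is a voiceless stop between vowels /u/ and /u/, so it voices to [d]. /p/ is a voiceless stop between vowels /o/ and /a/, so it voices to [b]. → [lebugugauduoba].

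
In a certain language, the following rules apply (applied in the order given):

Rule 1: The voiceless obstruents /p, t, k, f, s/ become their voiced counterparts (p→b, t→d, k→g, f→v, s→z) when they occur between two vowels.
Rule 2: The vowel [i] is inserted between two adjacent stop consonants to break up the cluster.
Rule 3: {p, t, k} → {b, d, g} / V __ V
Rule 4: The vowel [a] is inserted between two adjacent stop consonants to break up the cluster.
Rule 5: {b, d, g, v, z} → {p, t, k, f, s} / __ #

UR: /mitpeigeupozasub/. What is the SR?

midibeigeubozazup

Rule 1 (intervocalic voicing): /p/ is a voiceless obstruent between vowels /u/ and /o/, so it voices to [b]. /s/ is a voiceless obstruent between vowels /a/ and /u/, so it voices to [z]. /mitpeigeupozasub/ → mitpeigeubozazub.
Rule 2 (stop-cluster i-epenthesis): /t/ and /p/ form a stop–stop cluster, so [i] is inserted between them. /mitpeigeubozazub/ → mitipeigeubozazub.
Rule 3 (intervocalic voicing): /t/ is a voiceless stop between vowels /i/ and /i/, so it voices to [d]. /p/ is a voiceless stop between vowels /i/ and /e/, so it voices to [b]. /mitipeigeubozazub/ → midibeigeubozazub.
Rule 4 (stop-cluster a-epenthesis): no segment meets the environment; /midibeigeubozazub/ is unchanged.
Rule 5 (final devoicing): /b/ is a voiced obstruent in word-final position, so it devoices to [p]. /midibeigeubozazub/ → midibeigeubozazup.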